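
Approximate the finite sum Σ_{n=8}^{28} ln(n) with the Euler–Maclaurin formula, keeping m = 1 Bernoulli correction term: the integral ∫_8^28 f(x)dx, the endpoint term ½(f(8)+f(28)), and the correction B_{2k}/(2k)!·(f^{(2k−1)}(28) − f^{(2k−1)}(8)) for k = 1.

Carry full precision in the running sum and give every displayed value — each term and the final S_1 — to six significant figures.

S_1 ≈ 59.3646

Integral: ∫_8^28 ln(x) dx = 56.6662.
Boundary: ½(f(8) + f(28)) = ½(2.07944 + 3.33220) = 2.70582.
So far: 59.3720.
k=1: B_{2}/(2)! × [f^{(1)}(28) − f^{(1)}(8)] = 1/12 × (0.0357143 − 0.125000) = -0.00744048.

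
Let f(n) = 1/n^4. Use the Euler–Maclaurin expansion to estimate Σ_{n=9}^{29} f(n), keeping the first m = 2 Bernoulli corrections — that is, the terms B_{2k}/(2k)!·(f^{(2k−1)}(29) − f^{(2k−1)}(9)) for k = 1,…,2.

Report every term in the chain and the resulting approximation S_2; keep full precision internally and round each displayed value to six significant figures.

S_2 ≈ 0.000526089

Integral: ∫_9^29 1/x^4 dx = 0.000443580.
Boundary: ½(f(9) + f(29)) = ½(0.000152416 + 1.41387e-06) = 7.69148e-05.
So far: 0.000520495.
k=1: B_{2}/(2)! × [f^{(1)}(29) − f^{(1)}(9)] = 1/12 × (-1.95016e-07 − (-6.77404e-05)) = 5.62878e-06.
After k=1: 0.000526124.
k=2: B_{4}/(4)! × [f^{(3)}(29) − f^{(3)}(9)] = −1/720 × (-6.95657e-09 − (-2.50890e-05)) = -3.48362e-08.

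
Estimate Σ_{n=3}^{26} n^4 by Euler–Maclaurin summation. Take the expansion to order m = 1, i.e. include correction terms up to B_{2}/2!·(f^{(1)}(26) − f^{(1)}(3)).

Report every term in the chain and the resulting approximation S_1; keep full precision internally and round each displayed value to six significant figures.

S_1 ≈ 2.61060e+06

Integral: ∫_3^26 x^4 dx = 2.37623e+06.
Endpoint term: (f(3) + f(26))/2 = (81.0000 + 456976)/2 = 228528.
Running total after boundary: 2.60476e+06.
k=1: B_{2}/(2)! × [f^{(1)}(26) − f^{(1)}(3)] = 1/12 × (70304.0 − 108.000) = 5849.67.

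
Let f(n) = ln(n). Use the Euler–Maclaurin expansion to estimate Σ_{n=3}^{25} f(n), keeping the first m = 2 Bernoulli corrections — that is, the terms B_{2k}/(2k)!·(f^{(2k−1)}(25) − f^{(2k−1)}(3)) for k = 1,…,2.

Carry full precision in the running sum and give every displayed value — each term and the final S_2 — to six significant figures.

Integral: ∫_3^25 ln(x) dx = 55.1761.
Boundary: ½(f(3) + f(25)) = ½(1.09861 + 3.21888) = 2.15874.
So far: 57.3348.
Order-1 term: 1/12 · (0.0400000 − 0.333333) = -0.0244444.
Partial sum through k=1: 57.3104.
Order-2 term: −1/720 · (0.000128000 − 0.0740741) = 0.000102703.

S_2 ≈ 57.3105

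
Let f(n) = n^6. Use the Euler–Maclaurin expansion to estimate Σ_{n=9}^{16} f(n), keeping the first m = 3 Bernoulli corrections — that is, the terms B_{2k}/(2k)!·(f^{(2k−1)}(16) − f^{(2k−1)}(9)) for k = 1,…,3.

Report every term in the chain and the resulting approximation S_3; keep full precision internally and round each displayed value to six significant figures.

S_3 ≈ 4.68132e+07

Integral: ∫_9^16 x^6 dx = 3.76646e+07.
Endpoint term: (f(9) + f(16))/2 = (531441 + 1.67772e+07)/2 = 8.65433e+06.
So far: 4.63190e+07.
Correction k=1: B_{2}/2! · (f^{(1)}(16) − f^{(1)}(9)) = 1/12 · (6.29146e+06 − 354294) = 494764.
Running total after k=1: 4.68137e+07.
Correction k=2: B_{4}/4! · (f^{(3)}(16) − f^{(3)}(9)) = −1/720 · (491520 − 87480.0) = -561.167.
Running total after k=2: 4.68132e+07.
Correction k=3: B_{6}/6! · (f^{(5)}(16) − f^{(5)}(9)) = 1/30240 · (11520.0 − 6480.00) = 0.166667.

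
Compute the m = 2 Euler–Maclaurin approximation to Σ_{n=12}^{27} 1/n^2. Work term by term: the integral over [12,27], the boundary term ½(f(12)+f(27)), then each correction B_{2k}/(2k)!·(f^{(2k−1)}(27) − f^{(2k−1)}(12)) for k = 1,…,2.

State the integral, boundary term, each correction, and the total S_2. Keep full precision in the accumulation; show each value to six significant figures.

∫_12^27 1/x^2 dx evaluates to 0.0462963.
Endpoint term: (f(12) + f(27))/2 = (0.00694444 + 0.00137174)/2 = 0.00415809.
So far: 0.0504544.
k=1: B_{2}/(2)! × [f^{(1)}(27) − f^{(1)}(12)] = 1/12 × (-0.000101611 − (-0.00115741)) = 8.79831e-05.
After k=1: 0.0505424.
k=2: B_{4}/(4)! × [f^{(3)}(27) − f^{(3)}(12)] = −1/720 × (-1.67260e-06 − (-9.64506e-05)) = -1.31636e-07.

S_2 ≈ 0.0505422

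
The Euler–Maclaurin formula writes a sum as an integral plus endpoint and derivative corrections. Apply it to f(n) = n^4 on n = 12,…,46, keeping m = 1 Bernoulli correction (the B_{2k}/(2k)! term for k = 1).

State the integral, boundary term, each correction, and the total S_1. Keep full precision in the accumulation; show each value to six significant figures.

S_1 ≈ 4.34238e+07

Integral: ∫_12^46 x^4 dx = 4.11428e+07.
½[f(12) + f(46)] = ½[20736.0 + 4.47746e+06] = 2.24910e+06.
Integral + boundary = 4.33919e+07.
k=1: B_{2}/(2)! × [f^{(1)}(46) − f^{(1)}(12)] = 1/12 × (389344 − 6912.00) = 31869.3.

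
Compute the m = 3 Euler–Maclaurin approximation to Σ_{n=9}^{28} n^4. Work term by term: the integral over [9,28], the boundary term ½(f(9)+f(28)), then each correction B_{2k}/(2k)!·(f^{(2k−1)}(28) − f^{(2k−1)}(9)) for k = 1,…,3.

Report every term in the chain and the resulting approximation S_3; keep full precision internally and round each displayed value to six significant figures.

S_3 ≈ 3.74795e+06

The integral term ∫_9^28 x^4 dx = 3.43026e+06.
Endpoint term: (f(9) + f(28))/2 = (6561.00 + 614656)/2 = 310608.
Integral + boundary = 3.74087e+06.
k=1: B_{2}/(2)! × [f^{(1)}(28) − f^{(1)}(9)] = 1/12 × (87808.0 − 2916.00) = 7074.33.
Running total after k=1: 3.74795e+06.
k=2: B_{4}/(4)! × [f^{(3)}(28) − f^{(3)}(9)] = −1/720 × (672.000 − 216.000) = -0.633333.
Running total after k=2: 3.74795e+06.
k=3: B_{6}/(6)! × [f^{(5)}(28) − f^{(5)}(9)] = 1/30240 × (0.00000 − 0.00000) = 0.00000.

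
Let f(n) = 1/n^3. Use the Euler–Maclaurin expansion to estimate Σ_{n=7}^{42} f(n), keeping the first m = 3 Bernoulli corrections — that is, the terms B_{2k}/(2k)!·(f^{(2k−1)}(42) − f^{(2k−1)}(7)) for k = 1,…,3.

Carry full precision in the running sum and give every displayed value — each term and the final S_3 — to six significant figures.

S_3 ≈ 0.0114885

∫_7^42 1/x^3 dx evaluates to 0.00992063.
Boundary: ½(f(7) + f(42)) = ½(0.00291545 + 1.34975e-05) = 0.00146447.
Running total after boundary: 0.0113851.
k=1: B_{2}/(2)! × [f^{(1)}(42) − f^{(1)}(7)] = 1/12 × (-9.64104e-07 − (-0.00124948)) = 0.000104043.
After k=1: 0.0114892.
k=2: B_{4}/(4)! × [f^{(3)}(42) − f^{(3)}(7)] = −1/720 × (-1.09309e-08 − (-0.000509992)) = -7.08306e-07.
After k=2: 0.0114884.
k=3: B_{6}/(6)! × [f^{(5)}(42) − f^{(5)}(7)] = 1/30240 × (-2.60259e-10 − (-0.000437136)) = 1.44555e-08.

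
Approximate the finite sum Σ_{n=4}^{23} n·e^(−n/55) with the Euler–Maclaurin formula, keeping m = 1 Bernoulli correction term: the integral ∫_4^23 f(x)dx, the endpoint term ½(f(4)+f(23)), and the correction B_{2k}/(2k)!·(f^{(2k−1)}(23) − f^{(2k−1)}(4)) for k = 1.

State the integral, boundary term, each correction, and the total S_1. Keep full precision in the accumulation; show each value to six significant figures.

Integral: ∫_4^23 x·e^(−x/55) dx = 193.517.
Boundary: ½(f(4) + f(23)) = ½(3.71942 + 15.1396) = 9.42950.
So far: 202.947.
Correction k=1: B_{2}/2! · (f^{(1)}(23) − f^{(1)}(4)) = 1/12 · (0.382977 − 0.862229) = -0.0399376.

S_1 ≈ 202.907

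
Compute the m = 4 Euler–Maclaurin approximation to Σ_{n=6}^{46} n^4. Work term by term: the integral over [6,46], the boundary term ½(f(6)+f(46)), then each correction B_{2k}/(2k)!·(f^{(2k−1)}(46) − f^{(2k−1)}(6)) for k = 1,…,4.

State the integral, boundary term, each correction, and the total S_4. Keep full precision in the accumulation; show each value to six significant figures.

S_4 ≈ 4.34628e+07

∫_6^46 x^4 dx evaluates to 4.11910e+07.
½[f(6) + f(46)] = ½[1296.00 + 4.47746e+06] = 2.23938e+06.
Integral + boundary = 4.34304e+07.
k=1: B_{2}/(2)! × [f^{(1)}(46) − f^{(1)}(6)] = 1/12 × (389344 − 864.000) = 32373.3.
Running total after k=1: 4.34628e+07.
k=2: B_{4}/(4)! × [f^{(3)}(46) − f^{(3)}(6)] = −1/720 × (1104.00 − 144.000) = -1.33333.
Running total after k=2: 4.34628e+07.
k=3: B_{6}/(6)! × [f^{(5)}(46) − f^{(5)}(6)] = 1/30240 × (0.00000 − 0.00000) = 0.00000.
Running total after k=3: 4.34628e+07.
k=4: B_{8}/(8)! × [f^{(7)}(46) − f^{(7)}(6)] = −1/1209600 × (0.00000 − 0.00000) = 0.00000.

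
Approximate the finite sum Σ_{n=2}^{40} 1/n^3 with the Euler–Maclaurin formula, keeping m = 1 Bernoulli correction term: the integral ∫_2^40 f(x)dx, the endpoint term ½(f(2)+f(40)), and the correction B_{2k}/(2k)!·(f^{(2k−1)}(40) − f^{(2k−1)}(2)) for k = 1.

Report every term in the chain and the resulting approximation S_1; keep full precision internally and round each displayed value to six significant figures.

Integral: ∫_2^40 1/x^3 dx = 0.124688.
Boundary: ½(f(2) + f(40)) = ½(0.125000 + 1.56250e-05) = 0.0625078.
So far: 0.187195.
Correction k=1: B_{2}/2! · (f^{(1)}(40) − f^{(1)}(2)) = 1/12 · (-1.17187e-06 − (-0.187500)) = 0.0156249.

S_1 ≈ 0.202820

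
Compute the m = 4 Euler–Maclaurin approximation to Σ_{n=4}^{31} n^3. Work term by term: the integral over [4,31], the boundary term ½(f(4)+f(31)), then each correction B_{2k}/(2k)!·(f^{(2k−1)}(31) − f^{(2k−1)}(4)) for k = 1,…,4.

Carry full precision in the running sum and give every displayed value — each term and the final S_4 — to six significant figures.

The integral term ∫_4^31 x^3 dx = 230816.
Boundary: ½(f(4) + f(31)) = ½(64.0000 + 29791.0) = 14927.5.
Running total after boundary: 245744.
Correction k=1: B_{2}/2! · (f^{(1)}(31) − f^{(1)}(4)) = 1/12 · (2883.00 − 48.0000) = 236.250.
Running total after k=1: 245980.
Correction k=2: B_{4}/4! · (f^{(3)}(31) − f^{(3)}(4)) = −1/720 · (6.00000 − 6.00000) = 0.00000.
Running total after k=2: 245980.
Correction k=3: B_{6}/6! · (f^{(5)}(31) − f^{(5)}(4)) = 1/30240 · (0.00000 − 0.00000) = 0.00000.
Running total after k=3: 245980.
Correction k=4: B_{8}/8! · (f^{(7)}(31) − f^{(7)}(4)) = −1/1209600 · (0.00000 − 0.00000) = 0.00000.

S_4 ≈ 245980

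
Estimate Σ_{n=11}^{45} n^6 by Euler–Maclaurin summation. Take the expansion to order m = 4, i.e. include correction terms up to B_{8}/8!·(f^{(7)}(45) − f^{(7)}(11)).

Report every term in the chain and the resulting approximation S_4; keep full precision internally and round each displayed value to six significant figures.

S_4 ≈ 5.76235e+10

∫_11^45 x^6 dx evaluates to 5.33786e+10.
Boundary: ½(f(11) + f(45)) = ½(1.77156e+06 + 8.30377e+09) = 4.15277e+09.
Integral + boundary = 5.75313e+10.
Correction k=1: B_{2}/2! · (f^{(1)}(45) − f^{(1)}(11)) = 1/12 · (1.10717e+09 − 966306) = 9.21835e+07.
Running total after k=1: 5.76235e+10.
Correction k=2: B_{4}/4! · (f^{(3)}(45) − f^{(3)}(11)) = −1/720 · (1.09350e+07 − 159720) = -14965.7.
Running total after k=2: 5.76235e+10.
Correction k=3: B_{6}/6! · (f^{(5)}(45) − f^{(5)}(11)) = 1/30240 · (32400.0 − 7920.00) = 0.809524.
Running total after k=3: 5.76235e+10.
Correction k=4: B_{8}/8! · (f^{(7)}(45) − f^{(7)}(11)) = −1/1209600 · (0.00000 − 0.00000) = 0.00000.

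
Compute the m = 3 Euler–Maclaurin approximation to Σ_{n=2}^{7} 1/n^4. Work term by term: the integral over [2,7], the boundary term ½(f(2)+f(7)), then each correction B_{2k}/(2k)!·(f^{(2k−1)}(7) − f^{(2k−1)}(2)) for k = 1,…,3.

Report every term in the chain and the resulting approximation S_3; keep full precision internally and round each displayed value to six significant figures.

∫_2^7 1/x^4 dx evaluates to 0.0406948.
½[f(2) + f(7)] = ½[0.0625000 + 0.000416493] = 0.0314582.
Running total after boundary: 0.0721531.
Correction k=1: B_{2}/2! · (f^{(1)}(7) − f^{(1)}(2)) = 1/12 · (-0.000237996 − (-0.125000)) = 0.0103968.
After k=1: 0.0825499.
Correction k=2: B_{4}/4! · (f^{(3)}(7) − f^{(3)}(2)) = −1/720 · (-0.000145712 − (-0.937500)) = -0.00130188.
After k=2: 0.0812480.
Correction k=3: B_{6}/6! · (f^{(5)}(7) − f^{(5)}(2)) = 1/30240 · (-0.000166528 − (-13.1250)) = 0.000434022.

S_3 ≈ 0.0816821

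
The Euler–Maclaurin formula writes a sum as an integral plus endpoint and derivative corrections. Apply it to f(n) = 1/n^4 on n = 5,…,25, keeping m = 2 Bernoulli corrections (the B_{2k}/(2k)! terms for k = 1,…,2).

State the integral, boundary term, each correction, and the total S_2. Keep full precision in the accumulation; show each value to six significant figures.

S_2 ≈ 0.00355111

The integral term ∫_5^25 1/x^4 dx = 0.00264533.
Endpoint term: (f(5) + f(25))/2 = (0.00160000 + 2.56000e-06)/2 = 0.000801280.
Integral + boundary = 0.00344661.
Order-1 term: 1/12 · (-4.09600e-07 − (-0.00128000)) = 0.000106633.
After k=1: 0.00355325.
Order-2 term: −1/720 · (-1.96608e-08 − (-0.00153600)) = -2.13331e-06.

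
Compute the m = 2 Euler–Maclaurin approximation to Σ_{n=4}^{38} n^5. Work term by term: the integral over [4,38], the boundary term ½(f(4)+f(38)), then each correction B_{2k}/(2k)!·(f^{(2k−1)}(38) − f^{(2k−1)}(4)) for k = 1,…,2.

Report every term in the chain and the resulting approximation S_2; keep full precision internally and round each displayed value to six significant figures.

S_2 ≈ 5.42309e+08

Integral: ∫_4^38 x^5 dx = 5.01822e+08.
Endpoint term: (f(4) + f(38))/2 = (1024.00 + 7.92352e+07)/2 = 3.96181e+07.
Running total after boundary: 5.41440e+08.
k=1: B_{2}/(2)! × [f^{(1)}(38) − f^{(1)}(4)] = 1/12 × (1.04257e+07 − 1280.00) = 868700.
After k=1: 5.42309e+08.
k=2: B_{4}/(4)! × [f^{(3)}(38) − f^{(3)}(4)] = −1/720 × (86640.0 − 960.000) = -119.000.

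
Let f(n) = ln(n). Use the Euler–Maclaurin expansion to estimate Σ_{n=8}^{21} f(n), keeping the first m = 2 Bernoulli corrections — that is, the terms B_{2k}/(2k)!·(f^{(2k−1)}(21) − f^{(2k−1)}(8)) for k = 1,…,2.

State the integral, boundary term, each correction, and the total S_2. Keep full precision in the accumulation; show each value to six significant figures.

S_2 ≈ 36.8550

Integral: ∫_8^21 ln(x) dx = 34.2994.
Boundary: ½(f(8) + f(21)) = ½(2.07944 + 3.04452) = 2.56198.
Running total after boundary: 36.8614.
Correction k=1: B_{2}/2! · (f^{(1)}(21) − f^{(1)}(8)) = 1/12 · (0.0476190 − 0.125000) = -0.00644841.
After k=1: 36.8550.
Correction k=2: B_{4}/4! · (f^{(3)}(21) − f^{(3)}(8)) = −1/720 · (0.000215959 − 0.00390625) = 5.12540e-06.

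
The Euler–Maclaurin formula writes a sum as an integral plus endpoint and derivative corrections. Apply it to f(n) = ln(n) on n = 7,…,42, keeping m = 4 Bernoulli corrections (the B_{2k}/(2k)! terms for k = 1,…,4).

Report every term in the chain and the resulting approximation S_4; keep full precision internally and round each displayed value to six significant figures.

The integral term ∫_7^42 ln(x) dx = 108.361.
Endpoint term: (f(7) + f(42))/2 = (1.94591 + 3.73767)/2 = 2.84179.
Integral + boundary = 111.203.
k=1: B_{2}/(2)! × [f^{(1)}(42) − f^{(1)}(7)] = 1/12 × (0.0238095 − 0.142857) = -0.00992063.
Running total after k=1: 111.193.
k=2: B_{4}/(4)! × [f^{(3)}(42) − f^{(3)}(7)] = −1/720 × (2.69949e-05 − 0.00583090) = 8.06098e-06.
Running total after k=2: 111.193.
k=3: B_{6}/(6)! × [f^{(5)}(42) − f^{(5)}(7)] = 1/30240 × (1.83639e-07 − 0.00142798) = -4.72154e-08.
Running total after k=3: 111.193.
k=4: B_{8}/(8)! × [f^{(7)}(42) − f^{(7)}(7)] = −1/1209600 × (3.12311e-09 − 0.000874271) = 7.22775e-10.

S_4 ≈ 111.193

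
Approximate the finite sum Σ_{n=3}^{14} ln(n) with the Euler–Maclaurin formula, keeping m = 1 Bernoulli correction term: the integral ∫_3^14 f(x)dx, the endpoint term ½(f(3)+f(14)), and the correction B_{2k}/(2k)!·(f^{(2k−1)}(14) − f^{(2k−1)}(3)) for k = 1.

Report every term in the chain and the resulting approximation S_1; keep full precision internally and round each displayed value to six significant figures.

S_1 ≈ 24.4980

∫_3^14 ln(x) dx evaluates to 22.6510.
Endpoint term: (f(3) + f(14))/2 = (1.09861 + 2.63906)/2 = 1.86883.
Running total after boundary: 24.5198.
Order-1 term: 1/12 · (0.0714286 − 0.333333) = -0.0218254.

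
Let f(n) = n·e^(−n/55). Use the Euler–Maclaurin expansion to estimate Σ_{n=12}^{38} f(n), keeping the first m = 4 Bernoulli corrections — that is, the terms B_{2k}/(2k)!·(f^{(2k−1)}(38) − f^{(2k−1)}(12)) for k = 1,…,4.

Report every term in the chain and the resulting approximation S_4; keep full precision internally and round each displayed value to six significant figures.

S_4 ≈ 413.739

∫_12^38 x·e^(−x/55) dx evaluates to 399.433.
Endpoint term: (f(12) + f(38))/2 = (9.64775 + 19.0426)/2 = 14.3452.
So far: 413.778.
k=1: B_{2}/(2)! × [f^{(1)}(38) − f^{(1)}(12)] = 1/12 × (0.154892 − 0.628566) = -0.0394728.
After k=1: 413.739.
k=2: B_{4}/(4)! × [f^{(3)}(38) − f^{(3)}(12)] = −1/720 × (0.000382523 − 0.000739347) = 4.95589e-07.
After k=2: 413.739.
k=3: B_{6}/(6)! × [f^{(5)}(38) − f^{(5)}(12)] = 1/30240 × (2.35981e-07 − 4.20133e-07) = -6.08970e-12.
After k=3: 413.739.
k=4: B_{8}/(8)! × [f^{(7)}(38) − f^{(7)}(12)] = −1/1209600 × (1.14217e-10 − 1.96977e-10) = 6.84186e-17.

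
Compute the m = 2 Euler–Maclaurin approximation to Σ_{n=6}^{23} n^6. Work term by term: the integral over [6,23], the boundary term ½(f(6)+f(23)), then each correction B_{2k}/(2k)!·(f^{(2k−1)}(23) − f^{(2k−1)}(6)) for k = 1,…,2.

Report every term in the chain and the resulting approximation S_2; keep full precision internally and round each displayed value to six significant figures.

S_2 ≈ 5.63617e+08

The integral term ∫_6^23 x^6 dx = 4.86364e+08.
½[f(6) + f(23)] = ½[46656.0 + 1.48036e+08] = 7.40413e+07.
Running total after boundary: 5.60405e+08.
k=1: B_{2}/(2)! × [f^{(1)}(23) − f^{(1)}(6)] = 1/12 × (3.86181e+07 − 46656.0) = 3.21428e+06.
Partial sum through k=1: 5.63619e+08.
k=2: B_{4}/(4)! × [f^{(3)}(23) − f^{(3)}(6)] = −1/720 × (1.46004e+06 − 25920.0) = -1991.83.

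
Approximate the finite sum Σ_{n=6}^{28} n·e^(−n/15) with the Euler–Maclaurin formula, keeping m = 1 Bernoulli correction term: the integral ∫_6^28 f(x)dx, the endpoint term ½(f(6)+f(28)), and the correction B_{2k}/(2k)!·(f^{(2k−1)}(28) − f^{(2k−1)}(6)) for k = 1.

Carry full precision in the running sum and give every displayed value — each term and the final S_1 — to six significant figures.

Integral: ∫_6^28 x·e^(−x/15) dx = 111.409.
Boundary: ½(f(6) + f(28)) = ½(4.02192 + 4.32987) = 4.17590.
Running total after boundary: 115.585.
k=1: B_{2}/(2)! × [f^{(1)}(28) − f^{(1)}(6)] = 1/12 × (-0.134020 − 0.402192) = -0.0446843.

S_1 ≈ 115.540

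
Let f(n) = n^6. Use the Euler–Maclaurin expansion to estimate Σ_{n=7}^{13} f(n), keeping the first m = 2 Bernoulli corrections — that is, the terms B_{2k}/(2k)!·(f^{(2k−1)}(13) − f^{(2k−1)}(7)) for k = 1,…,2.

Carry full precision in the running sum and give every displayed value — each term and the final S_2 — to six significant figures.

S_2 ≈ 1.14956e+07

The integral term ∫_7^13 x^6 dx = 8.84642e+06.
½[f(7) + f(13)] = ½[117649 + 4.82681e+06] = 2.47223e+06.
So far: 1.13187e+07.
Order-1 term: 1/12 · (2.22776e+06 − 100842) = 177243.
After k=1: 1.14959e+07.
Order-2 term: −1/720 · (263640 − 41160.0) = -309.000.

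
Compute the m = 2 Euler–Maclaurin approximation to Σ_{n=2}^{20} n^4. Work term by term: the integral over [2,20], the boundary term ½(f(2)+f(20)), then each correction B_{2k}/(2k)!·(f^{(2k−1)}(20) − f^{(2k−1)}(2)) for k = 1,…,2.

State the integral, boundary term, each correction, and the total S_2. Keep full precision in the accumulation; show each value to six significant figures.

S_2 ≈ 722665

The integral term ∫_2^20 x^4 dx = 639994.
Boundary: ½(f(2) + f(20)) = ½(16.0000 + 160000) = 80008.0.
Integral + boundary = 720002.
Correction k=1: B_{2}/2! · (f^{(1)}(20) − f^{(1)}(2)) = 1/12 · (32000.0 − 32.0000) = 2664.00.
After k=1: 722666.
Correction k=2: B_{4}/4! · (f^{(3)}(20) − f^{(3)}(2)) = −1/720 · (480.000 − 48.0000) = -0.600000.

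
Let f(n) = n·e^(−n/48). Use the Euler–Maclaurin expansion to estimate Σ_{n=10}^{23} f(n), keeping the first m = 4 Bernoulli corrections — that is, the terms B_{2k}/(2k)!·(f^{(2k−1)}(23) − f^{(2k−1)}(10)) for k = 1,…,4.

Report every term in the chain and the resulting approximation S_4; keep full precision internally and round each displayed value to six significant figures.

S_4 ≈ 161.014

Integral: ∫_10^23 x·e^(−x/48) dx = 149.859.
½[f(10) + f(23)] = ½[8.11936 + 14.2439] = 11.1816.
So far: 161.041.
k=1: B_{2}/(2)! × [f^{(1)}(23) − f^{(1)}(10)] = 1/12 × (0.322552 − 0.642783) = -0.0266859.
After k=1: 161.014.
k=2: B_{4}/(4)! × [f^{(3)}(23) − f^{(3)}(10)] = −1/720 × (0.000677583 − 0.000983792) = 4.25290e-07.
After k=2: 161.014.
k=3: B_{6}/(6)! × [f^{(5)}(23) − f^{(5)}(10)] = 1/30240 × (5.27417e-07 − 7.32898e-07) = -6.79501e-12.
After k=3: 161.014.
k=4: B_{8}/(8)! × [f^{(7)}(23) − f^{(7)}(10)] = −1/1209600 × (3.30184e-10 − 4.50870e-10) = 9.97730e-17.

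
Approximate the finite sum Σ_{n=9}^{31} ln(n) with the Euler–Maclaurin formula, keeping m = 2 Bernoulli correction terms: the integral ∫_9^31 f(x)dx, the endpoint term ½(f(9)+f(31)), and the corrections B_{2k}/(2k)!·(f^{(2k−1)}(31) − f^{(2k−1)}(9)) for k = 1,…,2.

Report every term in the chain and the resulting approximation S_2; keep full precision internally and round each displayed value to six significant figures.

S_2 ≈ 67.4876

The integral term ∫_9^31 ln(x) dx = 64.6786.
Endpoint term: (f(9) + f(31))/2 = (2.19722 + 3.43399)/2 = 2.81561.
Integral + boundary = 67.4942.
k=1: B_{2}/(2)! × [f^{(1)}(31) − f^{(1)}(9)] = 1/12 × (0.0322581 − 0.111111) = -0.00657109.
After k=1: 67.4876.
k=2: B_{4}/(4)! × [f^{(3)}(31) − f^{(3)}(9)] = −1/720 × (6.71344e-05 − 0.00274348) = 3.71715e-06.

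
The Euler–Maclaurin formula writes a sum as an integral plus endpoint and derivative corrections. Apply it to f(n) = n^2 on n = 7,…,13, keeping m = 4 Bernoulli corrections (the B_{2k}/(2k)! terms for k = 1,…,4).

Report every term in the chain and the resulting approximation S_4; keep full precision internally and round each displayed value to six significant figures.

Integral: ∫_7^13 x^2 dx = 618.000.
Endpoint term: (f(7) + f(13))/2 = (49.0000 + 169.000)/2 = 109.000.
Integral + boundary = 727.000.
Correction k=1: B_{2}/2! · (f^{(1)}(13) − f^{(1)}(7)) = 1/12 · (26.0000 − 14.0000) = 1.00000.
Partial sum through k=1: 728.000.
Correction k=2: B_{4}/4! · (f^{(3)}(13) − f^{(3)}(7)) = −1/720 · (0.00000 − 0.00000) = 0.00000.
Partial sum through k=2: 728.000.
Correction k=3: B_{6}/6! · (f^{(5)}(13) − f^{(5)}(7)) = 1/30240 · (0.00000 − 0.00000) = 0.00000.
Partial sum through k=3: 728.000.
Correction k=4: B_{8}/8! · (f^{(7)}(13) − f^{(7)}(7)) = −1/1209600 · (0.00000 − 0.00000) = 0.00000.

S_4 ≈ 728.000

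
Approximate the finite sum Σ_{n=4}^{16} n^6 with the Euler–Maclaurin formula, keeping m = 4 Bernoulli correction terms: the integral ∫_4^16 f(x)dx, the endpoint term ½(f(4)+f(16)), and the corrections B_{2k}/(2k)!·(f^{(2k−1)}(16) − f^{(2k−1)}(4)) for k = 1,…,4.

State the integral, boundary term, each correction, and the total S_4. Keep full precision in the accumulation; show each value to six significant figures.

S_4 ≈ 4.72593e+07

The integral term ∫_4^16 x^6 dx = 3.83456e+07.
Endpoint term: (f(4) + f(16))/2 = (4096.00 + 1.67772e+07)/2 = 8.39066e+06.
Running total after boundary: 4.67362e+07.
k=1: B_{2}/(2)! × [f^{(1)}(16) − f^{(1)}(4)] = 1/12 × (6.29146e+06 − 6144.00) = 523776.
After k=1: 4.72600e+07.
k=2: B_{4}/(4)! × [f^{(3)}(16) − f^{(3)}(4)] = −1/720 × (491520 − 7680.00) = -672.000.
After k=2: 4.72593e+07.
k=3: B_{6}/(6)! × [f^{(5)}(16) − f^{(5)}(4)] = 1/30240 × (11520.0 − 2880.00) = 0.285714.
After k=3: 4.72593e+07.
k=4: B_{8}/(8)! × [f^{(7)}(16) − f^{(7)}(4)] = −1/1209600 × (0.00000 − 0.00000) = 0.00000.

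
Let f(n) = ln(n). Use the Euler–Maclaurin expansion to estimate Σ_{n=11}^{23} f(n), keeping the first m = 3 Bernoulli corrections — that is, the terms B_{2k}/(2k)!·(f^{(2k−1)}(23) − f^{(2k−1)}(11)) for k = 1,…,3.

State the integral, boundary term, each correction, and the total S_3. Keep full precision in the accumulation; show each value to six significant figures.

The integral term ∫_11^23 ln(x) dx = 33.7395.
½[f(11) + f(23)] = ½[2.39790 + 3.13549] = 2.76669.
Integral + boundary = 36.5062.
Order-1 term: 1/12 · (0.0434783 − 0.0909091) = -0.00395257.
Partial sum through k=1: 36.5023.
Order-2 term: −1/720 · (0.000164379 − 0.00150263) = 1.85868e-06.
Partial sum through k=2: 36.5023.
Order-3 term: 1/30240 · (3.72883e-06 − 0.000149021) = -4.80464e-09.

S_3 ≈ 36.5023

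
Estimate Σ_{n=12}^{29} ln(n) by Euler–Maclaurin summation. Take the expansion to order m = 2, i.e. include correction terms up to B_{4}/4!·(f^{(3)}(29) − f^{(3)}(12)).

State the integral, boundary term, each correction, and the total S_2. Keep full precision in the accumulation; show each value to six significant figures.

S_2 ≈ 53.7547

The integral term ∫_12^29 ln(x) dx = 50.8327.
½[f(12) + f(29)] = ½[2.48491 + 3.36730] = 2.92610.
So far: 53.7588.
Order-1 term: 1/12 · (0.0344828 − 0.0833333) = -0.00407088.
Running total after k=1: 53.7547.
Order-2 term: −1/720 · (8.20042e-05 − 0.00115741) = 1.49362e-06.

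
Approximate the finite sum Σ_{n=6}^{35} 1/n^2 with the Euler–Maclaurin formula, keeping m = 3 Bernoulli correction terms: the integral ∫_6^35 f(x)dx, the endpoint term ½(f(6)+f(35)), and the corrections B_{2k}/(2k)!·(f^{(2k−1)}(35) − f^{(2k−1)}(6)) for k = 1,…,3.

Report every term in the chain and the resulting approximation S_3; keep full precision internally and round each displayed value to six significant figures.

S_3 ≈ 0.153156

Integral: ∫_6^35 1/x^2 dx = 0.138095.
Boundary: ½(f(6) + f(35)) = ½(0.0277778 + 0.000816327) = 0.0142971.
Running total after boundary: 0.152392.
Order-1 term: 1/12 · (-4.66472e-05 − (-0.00925926)) = 0.000767718.
Partial sum through k=1: 0.153160.
Order-2 term: −1/720 · (-4.56952e-07 − (-0.00308642)) = -4.28606e-06.
Partial sum through k=2: 0.153156.
Order-3 term: 1/30240 · (-1.11907e-08 − (-0.00257202)) = 8.50531e-08.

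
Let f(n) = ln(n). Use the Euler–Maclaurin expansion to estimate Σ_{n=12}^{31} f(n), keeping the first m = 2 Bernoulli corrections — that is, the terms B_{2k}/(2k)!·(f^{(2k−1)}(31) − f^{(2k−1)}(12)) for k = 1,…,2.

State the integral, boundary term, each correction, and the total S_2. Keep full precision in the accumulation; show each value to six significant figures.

∫_12^31 ln(x) dx evaluates to 57.6347.
Boundary: ½(f(12) + f(31)) = ½(2.48491 + 3.43399) = 2.95945.
So far: 60.5942.
k=1: B_{2}/(2)! × [f^{(1)}(31) − f^{(1)}(12)] = 1/12 × (0.0322581 − 0.0833333) = -0.00425627.
After k=1: 60.5899.
k=2: B_{4}/(4)! × [f^{(3)}(31) − f^{(3)}(12)] = −1/720 × (6.71344e-05 − 0.00115741) = 1.51427e-06.

S_2 ≈ 60.5899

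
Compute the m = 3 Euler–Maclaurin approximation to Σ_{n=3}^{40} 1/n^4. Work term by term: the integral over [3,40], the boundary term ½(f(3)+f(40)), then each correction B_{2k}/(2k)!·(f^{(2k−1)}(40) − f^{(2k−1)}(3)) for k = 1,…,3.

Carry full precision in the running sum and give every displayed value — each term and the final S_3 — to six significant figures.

S_3 ≈ 0.0198203

The integral term ∫_3^40 1/x^4 dx = 0.0123405.
Boundary: ½(f(3) + f(40)) = ½(0.0123457 + 3.90625e-07) = 0.00617303.
Integral + boundary = 0.0185135.
Correction k=1: B_{2}/2! · (f^{(1)}(40) − f^{(1)}(3)) = 1/12 · (-3.90625e-08 − (-0.0164609)) = 0.00137174.
After k=1: 0.0198852.
Correction k=2: B_{4}/4! · (f^{(3)}(40) − f^{(3)}(3)) = −1/720 · (-7.32422e-10 − (-0.0548697)) = -7.62079e-05.
After k=2: 0.0198090.
Correction k=3: B_{6}/6! · (f^{(5)}(40) − f^{(5)}(3)) = 1/30240 · (-2.56348e-11 − (-0.341411)) = 1.12901e-05.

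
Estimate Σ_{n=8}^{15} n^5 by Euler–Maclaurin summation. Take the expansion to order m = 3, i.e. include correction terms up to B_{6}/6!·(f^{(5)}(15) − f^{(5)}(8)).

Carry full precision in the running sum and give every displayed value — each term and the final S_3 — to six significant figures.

S_3 ≈ 2.27019e+06

∫_8^15 x^5 dx evaluates to 1.85475e+06.
½[f(8) + f(15)] = ½[32768.0 + 759375] = 396072.
Integral + boundary = 2.25082e+06.
Correction k=1: B_{2}/2! · (f^{(1)}(15) − f^{(1)}(8)) = 1/12 · (253125 − 20480.0) = 19387.1.
After k=1: 2.27021e+06.
Correction k=2: B_{4}/4! · (f^{(3)}(15) − f^{(3)}(8)) = −1/720 · (13500.0 − 3840.00) = -13.4167.
After k=2: 2.27019e+06.
Correction k=3: B_{6}/6! · (f^{(5)}(15) − f^{(5)}(8)) = 1/30240 · (120.000 − 120.000) = 0.00000.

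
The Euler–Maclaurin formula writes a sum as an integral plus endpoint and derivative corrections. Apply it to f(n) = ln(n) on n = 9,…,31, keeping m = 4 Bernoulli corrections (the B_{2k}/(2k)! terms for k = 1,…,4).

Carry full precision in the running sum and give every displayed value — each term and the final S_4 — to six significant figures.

S_4 ≈ 67.4876

The integral term ∫_9^31 ln(x) dx = 64.6786.
Boundary: ½(f(9) + f(31)) = ½(2.19722 + 3.43399) = 2.81561.
So far: 67.4942.
Order-1 term: 1/12 · (0.0322581 − 0.111111) = -0.00657109.
After k=1: 67.4876.
Order-2 term: −1/720 · (6.71344e-05 − 0.00274348) = 3.71715e-06.
After k=2: 67.4876.
Order-3 term: 1/30240 · (8.38306e-07 − 0.000406442) = -1.34128e-08.
After k=3: 67.4876.
Order-4 term: −1/1209600 · (2.61698e-08 − 0.000150534) = 1.24428e-10.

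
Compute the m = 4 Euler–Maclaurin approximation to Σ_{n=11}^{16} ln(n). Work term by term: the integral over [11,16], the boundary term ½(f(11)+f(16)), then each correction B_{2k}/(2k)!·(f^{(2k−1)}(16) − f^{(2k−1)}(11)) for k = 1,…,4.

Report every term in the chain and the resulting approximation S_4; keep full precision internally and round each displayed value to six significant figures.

The integral term ∫_11^16 ln(x) dx = 12.9846.
½[f(11) + f(16)] = ½[2.39790 + 2.77259] = 2.58524.
So far: 15.5698.
Correction k=1: B_{2}/2! · (f^{(1)}(16) − f^{(1)}(11)) = 1/12 · (0.0625000 − 0.0909091) = -0.00236742.
Partial sum through k=1: 15.5674.
Correction k=2: B_{4}/4! · (f^{(3)}(16) − f^{(3)}(11)) = −1/720 · (0.000488281 − 0.00150263) = 1.40882e-06.
Partial sum through k=2: 15.5674.
Correction k=3: B_{6}/6! · (f^{(5)}(16) − f^{(5)}(11)) = 1/30240 · (2.28882e-05 − 0.000149021) = -4.17106e-09.
Partial sum through k=3: 15.5674.
Correction k=4: B_{8}/8! · (f^{(7)}(16) − f^{(7)}(11)) = −1/1209600 · (2.68221e-06 − 3.69474e-05) = 2.83277e-11.

S_4 ≈ 15.5674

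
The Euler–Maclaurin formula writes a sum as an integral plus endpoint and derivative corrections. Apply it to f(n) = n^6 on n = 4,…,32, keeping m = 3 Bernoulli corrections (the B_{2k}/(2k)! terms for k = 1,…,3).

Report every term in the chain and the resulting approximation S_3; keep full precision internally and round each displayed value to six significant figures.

∫_4^32 x^6 dx evaluates to 4.90853e+09.
½[f(4) + f(32)] = ½[4096.00 + 1.07374e+09] = 5.36873e+08.
Running total after boundary: 5.44540e+09.
Correction k=1: B_{2}/2! · (f^{(1)}(32) − f^{(1)}(4)) = 1/12 · (2.01327e+08 − 6144.00) = 1.67767e+07.
Running total after k=1: 5.46218e+09.
Correction k=2: B_{4}/4! · (f^{(3)}(32) − f^{(3)}(4)) = −1/720 · (3.93216e+06 − 7680.00) = -5450.67.
Running total after k=2: 5.46218e+09.
Correction k=3: B_{6}/6! · (f^{(5)}(32) − f^{(5)}(4)) = 1/30240 · (23040.0 − 2880.00) = 0.666667.

S_3 ≈ 5.46218e+09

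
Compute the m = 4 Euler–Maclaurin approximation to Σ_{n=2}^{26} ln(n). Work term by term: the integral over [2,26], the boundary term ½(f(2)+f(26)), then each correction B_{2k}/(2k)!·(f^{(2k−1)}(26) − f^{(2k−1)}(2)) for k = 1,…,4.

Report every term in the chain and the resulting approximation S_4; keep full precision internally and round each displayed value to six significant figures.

∫_2^26 ln(x) dx evaluates to 59.3242.
½[f(2) + f(26)] = ½[0.693147 + 3.25810] = 1.97562.
Integral + boundary = 61.2998.
Correction k=1: B_{2}/2! · (f^{(1)}(26) − f^{(1)}(2)) = 1/12 · (0.0384615 − 0.500000) = -0.0384615.
After k=1: 61.2614.
Correction k=2: B_{4}/4! · (f^{(3)}(26) − f^{(3)}(2)) = −1/720 · (0.000113792 − 0.250000) = 0.000347064.
After k=2: 61.2617.
Correction k=3: B_{6}/6! · (f^{(5)}(26) − f^{(5)}(2)) = 1/30240 · (2.01997e-06 − 0.750000) = -2.48015e-05.
After k=3: 61.2617.
Correction k=4: B_{8}/8! · (f^{(7)}(26) − f^{(7)}(2)) = −1/1209600 · (8.96436e-08 − 5.62500) = 4.65030e-06.

S_4 ≈ 61.2617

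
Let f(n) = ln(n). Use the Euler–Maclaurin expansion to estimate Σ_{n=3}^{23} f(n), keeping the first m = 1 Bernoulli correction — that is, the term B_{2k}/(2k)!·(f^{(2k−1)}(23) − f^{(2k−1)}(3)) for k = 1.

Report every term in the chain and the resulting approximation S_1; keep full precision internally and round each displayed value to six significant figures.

S_1 ≈ 50.9134

Integral: ∫_3^23 ln(x) dx = 48.8205.
½[f(3) + f(23)] = ½[1.09861 + 3.13549] = 2.11705.
Running total after boundary: 50.9376.
Correction k=1: B_{2}/2! · (f^{(1)}(23) − f^{(1)}(3)) = 1/12 · (0.0434783 − 0.333333) = -0.0241546.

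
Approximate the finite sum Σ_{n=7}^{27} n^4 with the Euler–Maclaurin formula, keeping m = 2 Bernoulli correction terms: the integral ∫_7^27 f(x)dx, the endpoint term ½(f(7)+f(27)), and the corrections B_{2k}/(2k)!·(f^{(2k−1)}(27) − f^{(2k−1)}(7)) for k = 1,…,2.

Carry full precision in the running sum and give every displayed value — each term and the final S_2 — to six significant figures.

S_2 ≈ 3.13979e+06

The integral term ∫_7^27 x^4 dx = 2.86642e+06.
½[f(7) + f(27)] = ½[2401.00 + 531441] = 266921.
So far: 3.13334e+06.
k=1: B_{2}/(2)! × [f^{(1)}(27) − f^{(1)}(7)] = 1/12 × (78732.0 − 1372.00) = 6446.67.
After k=1: 3.13979e+06.
k=2: B_{4}/(4)! × [f^{(3)}(27) − f^{(3)}(7)] = −1/720 × (648.000 − 168.000) = -0.666667.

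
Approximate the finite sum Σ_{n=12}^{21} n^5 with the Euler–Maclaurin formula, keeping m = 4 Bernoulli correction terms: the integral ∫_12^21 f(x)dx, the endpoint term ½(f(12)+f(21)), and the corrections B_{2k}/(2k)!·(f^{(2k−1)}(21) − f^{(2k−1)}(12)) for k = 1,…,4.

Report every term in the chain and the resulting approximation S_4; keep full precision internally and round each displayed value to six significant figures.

∫_12^21 x^5 dx evaluates to 1.37967e+07.
½[f(12) + f(21)] = ½[248832 + 4.08410e+06] = 2.16647e+06.
Integral + boundary = 1.59632e+07.
k=1: B_{2}/(2)! × [f^{(1)}(21) − f^{(1)}(12)] = 1/12 × (972405 − 103680) = 72393.8.
After k=1: 1.60355e+07.
k=2: B_{4}/(4)! × [f^{(3)}(21) − f^{(3)}(12)] = −1/720 × (26460.0 − 8640.00) = -24.7500.
After k=2: 1.60355e+07.
k=3: B_{6}/(6)! × [f^{(5)}(21) − f^{(5)}(12)] = 1/30240 × (120.000 − 120.000) = 0.00000.
After k=3: 1.60355e+07.
k=4: B_{8}/(8)! × [f^{(7)}(21) − f^{(7)}(12)] = −1/1209600 × (0.00000 − 0.00000) = 0.00000.

S_4 ≈ 1.60355e+07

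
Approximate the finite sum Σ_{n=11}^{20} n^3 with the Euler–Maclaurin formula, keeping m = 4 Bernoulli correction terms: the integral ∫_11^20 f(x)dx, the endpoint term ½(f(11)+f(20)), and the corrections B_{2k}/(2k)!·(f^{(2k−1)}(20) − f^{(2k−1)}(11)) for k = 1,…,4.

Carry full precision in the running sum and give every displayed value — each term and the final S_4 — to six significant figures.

Integral: ∫_11^20 x^3 dx = 36339.8.
½[f(11) + f(20)] = ½[1331.00 + 8000.00] = 4665.50.
Integral + boundary = 41005.2.
k=1: B_{2}/(2)! × [f^{(1)}(20) − f^{(1)}(11)] = 1/12 × (1200.00 − 363.000) = 69.7500.
Partial sum through k=1: 41075.0.
k=2: B_{4}/(4)! × [f^{(3)}(20) − f^{(3)}(11)] = −1/720 × (6.00000 − 6.00000) = 0.00000.
Partial sum through k=2: 41075.0.
k=3: B_{6}/(6)! × [f^{(5)}(20) − f^{(5)}(11)] = 1/30240 × (0.00000 − 0.00000) = 0.00000.
Partial sum through k=3: 41075.0.
k=4: B_{8}/(8)! × [f^{(7)}(20) − f^{(7)}(11)] = −1/1209600 × (0.00000 − 0.00000) = 0.00000.

S_4 ≈ 41075.0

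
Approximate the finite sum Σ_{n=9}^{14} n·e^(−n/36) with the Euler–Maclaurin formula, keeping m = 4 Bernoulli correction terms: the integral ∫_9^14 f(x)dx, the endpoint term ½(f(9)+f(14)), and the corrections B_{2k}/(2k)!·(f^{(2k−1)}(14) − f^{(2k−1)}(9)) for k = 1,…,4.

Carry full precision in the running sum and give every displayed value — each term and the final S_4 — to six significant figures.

The integral term ∫_9^14 x·e^(−x/36) dx = 41.6000.
Boundary: ½(f(9) + f(14)) = ½(7.00921 + 9.48933) = 8.24927.
So far: 49.8493.
Correction k=1: B_{2}/2! · (f^{(1)}(14) − f^{(1)}(9)) = 1/12 · (0.414217 − 0.584101) = -0.0141570.
Running total after k=1: 49.8351.
Correction k=2: B_{4}/4! · (f^{(3)}(14) − f^{(3)}(9)) = −1/720 · (0.00136561 − 0.00165255) = 3.98519e-07.
Running total after k=2: 49.8351.
Correction k=3: B_{6}/6! · (f^{(5)}(14) − f^{(5)}(9)) = 1/30240 · (1.86082e-06 − 2.20247e-06) = -1.12981e-11.
Running total after k=3: 49.8351.
Correction k=4: B_{8}/8! · (f^{(7)}(14) − f^{(7)}(9)) = −1/1209600 · (2.05858e-09 − 2.41499e-09) = 2.94653e-16.

S_4 ≈ 49.8351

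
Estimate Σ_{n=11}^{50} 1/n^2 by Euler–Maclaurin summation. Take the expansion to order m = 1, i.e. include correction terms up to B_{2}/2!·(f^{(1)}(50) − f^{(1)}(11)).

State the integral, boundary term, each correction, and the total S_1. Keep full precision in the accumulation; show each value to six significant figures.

Integral: ∫_11^50 1/x^2 dx = 0.0709091.
Endpoint term: (f(11) + f(50))/2 = (0.00826446 + 0.000400000)/2 = 0.00433223.
Integral + boundary = 0.0752413.
k=1: B_{2}/(2)! × [f^{(1)}(50) − f^{(1)}(11)] = 1/12 × (-1.60000e-05 − (-0.00150263)) = 0.000123886.

S_1 ≈ 0.0753652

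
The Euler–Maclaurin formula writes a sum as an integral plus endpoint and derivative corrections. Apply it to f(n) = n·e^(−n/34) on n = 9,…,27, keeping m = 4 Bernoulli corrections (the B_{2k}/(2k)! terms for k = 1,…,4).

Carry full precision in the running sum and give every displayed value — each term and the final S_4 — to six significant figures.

∫_9^27 x·e^(−x/34) dx evaluates to 184.579.
Endpoint term: (f(9) + f(27))/2 = (6.90688 + 12.2035)/2 = 9.55517.
Running total after boundary: 194.134.
Order-1 term: 1/12 · (0.0930547 − 0.564288) = -0.0392694.
Partial sum through k=1: 194.095.
Order-2 term: −1/720 · (0.000862469 − 0.00181587) = 1.32417e-06.
Partial sum through k=2: 194.095.
Order-3 term: 1/30240 · (1.42253e-06 − 2.71939e-06) = -4.28856e-11.
Partial sum through k=3: 194.095.
Order-4 term: −1/1209600 · (1.81572e-09 − 3.34598e-09) = 1.26509e-15.

S_4 ≈ 194.095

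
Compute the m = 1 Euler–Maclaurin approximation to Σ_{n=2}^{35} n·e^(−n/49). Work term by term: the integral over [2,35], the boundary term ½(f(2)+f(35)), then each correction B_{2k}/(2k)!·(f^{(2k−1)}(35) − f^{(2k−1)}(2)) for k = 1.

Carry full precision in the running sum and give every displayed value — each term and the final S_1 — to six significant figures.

S_1 ≈ 393.562

Integral: ∫_2^35 x·e^(−x/49) dx = 384.100.
Endpoint term: (f(2) + f(35))/2 = (1.92001 + 17.1340)/2 = 9.52698.
So far: 393.627.
k=1: B_{2}/(2)! × [f^{(1)}(35) − f^{(1)}(2)] = 1/12 × (0.139869 − 0.920822) = -0.0650794.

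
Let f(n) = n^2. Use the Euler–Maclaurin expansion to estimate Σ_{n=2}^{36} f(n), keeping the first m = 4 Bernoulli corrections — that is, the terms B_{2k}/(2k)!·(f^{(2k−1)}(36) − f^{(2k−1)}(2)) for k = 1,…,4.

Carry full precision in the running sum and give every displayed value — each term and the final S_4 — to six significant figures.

The integral term ∫_2^36 x^2 dx = 15549.3.
Endpoint term: (f(2) + f(36))/2 = (4.00000 + 1296.00)/2 = 650.000.
Integral + boundary = 16199.3.
k=1: B_{2}/(2)! × [f^{(1)}(36) − f^{(1)}(2)] = 1/12 × (72.0000 − 4.00000) = 5.66667.
After k=1: 16205.0.
k=2: B_{4}/(4)! × [f^{(3)}(36) − f^{(3)}(2)] = −1/720 × (0.00000 − 0.00000) = 0.00000.
After k=2: 16205.0.
k=3: B_{6}/(6)! × [f^{(5)}(36) − f^{(5)}(2)] = 1/30240 × (0.00000 − 0.00000) = 0.00000.
After k=3: 16205.0.
k=4: B_{8}/(8)! × [f^{(7)}(36) − f^{(7)}(2)] = −1/1209600 × (0.00000 − 0.00000) = 0.00000.

S_4 ≈ 16205.0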